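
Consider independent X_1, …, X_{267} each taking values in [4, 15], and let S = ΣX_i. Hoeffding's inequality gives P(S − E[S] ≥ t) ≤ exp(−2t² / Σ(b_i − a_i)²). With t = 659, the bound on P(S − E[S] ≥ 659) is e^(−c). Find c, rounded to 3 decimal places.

26.885

Σ(b_i − a_i)² = 267·(11)² = 32307.
c = 2t²/32307 = 2·659²/32307 = 26.8846.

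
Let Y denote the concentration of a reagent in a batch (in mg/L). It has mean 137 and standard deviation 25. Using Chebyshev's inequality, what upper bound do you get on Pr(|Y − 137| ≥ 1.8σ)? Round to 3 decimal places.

Chebyshev: Pr(|Y − μ| ≥ t) ≤ Var(Y)/t².
Var(Y) = σ² = 25² = 625.
t = 1.8·25 = 45.
Bound = 625 / 2025 = 0.3086.

0.309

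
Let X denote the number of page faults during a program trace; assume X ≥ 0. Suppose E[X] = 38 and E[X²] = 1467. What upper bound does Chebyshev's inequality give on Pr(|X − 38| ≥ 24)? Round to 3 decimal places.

Var(X) = E[X²] − (E[X])² = 1467 − 1444 = 23.
Chebyshev's inequality: Pr(|X − μ| ≥ t) ≤ Var(X)/t² = 23/576 = 0.0399.

0.040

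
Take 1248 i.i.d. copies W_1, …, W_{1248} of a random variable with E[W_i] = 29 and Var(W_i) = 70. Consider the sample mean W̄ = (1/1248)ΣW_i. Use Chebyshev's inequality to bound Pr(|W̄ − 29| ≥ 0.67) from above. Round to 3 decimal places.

Var(W̄) = Var(W_i)/n = 70/1248 = 0.05609.
Chebyshev: Pr(|W̄ − 29| ≥ 0.67) ≤ Var(W̄)/(0.67)² = 70/(1248·0.67²) = 0.1249.

0.125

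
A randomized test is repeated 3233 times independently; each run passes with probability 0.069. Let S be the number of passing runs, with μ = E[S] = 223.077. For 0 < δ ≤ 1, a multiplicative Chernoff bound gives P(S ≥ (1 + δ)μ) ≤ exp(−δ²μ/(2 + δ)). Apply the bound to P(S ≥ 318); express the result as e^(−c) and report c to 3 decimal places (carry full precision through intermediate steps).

16.653

Write 318 = (1 + δ)μ, so δ = 318/223.077 − 1 = 0.4255167…
Then the exponent is δ²μ/(2 + δ) = (318 − μ)² / (μ·(2 + δ)) = 16.652669.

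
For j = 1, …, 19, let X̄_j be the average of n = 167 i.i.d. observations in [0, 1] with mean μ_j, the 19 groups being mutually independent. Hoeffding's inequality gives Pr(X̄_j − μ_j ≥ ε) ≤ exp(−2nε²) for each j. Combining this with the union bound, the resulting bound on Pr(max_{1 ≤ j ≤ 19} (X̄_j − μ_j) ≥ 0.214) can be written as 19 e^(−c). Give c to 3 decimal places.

Union bound over the 19 events: Pr(max_{1 ≤ j ≤ 19} (X̄_j − μ_j) ≥ 0.214) ≤ 19·exp(−2nε²) = 19 exp(−2·167·0.214²).
So c = 2·167·0.214² = 15.2959.

15.296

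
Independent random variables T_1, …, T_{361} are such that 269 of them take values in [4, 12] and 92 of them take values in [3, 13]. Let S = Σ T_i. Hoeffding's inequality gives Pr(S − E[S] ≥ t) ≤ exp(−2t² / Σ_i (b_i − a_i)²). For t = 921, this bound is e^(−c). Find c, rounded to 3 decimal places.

Σ(b_i − a_i)² = 269·8² + 92·10² = 26416.
c = 2t² / 26416 = 2·921² / 26416 = 64.2218.

64.222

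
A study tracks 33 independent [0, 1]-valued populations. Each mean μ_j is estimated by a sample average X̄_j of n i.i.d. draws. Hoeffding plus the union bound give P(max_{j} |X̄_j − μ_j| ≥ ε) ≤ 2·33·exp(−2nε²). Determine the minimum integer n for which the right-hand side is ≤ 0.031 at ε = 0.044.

Need 2·33·exp(−2nε²) ≤ 0.031, i.e. exp(−2nε²) ≤ 0.031/66.
So 2nε² ≥ ln(66/0.031) = 7.663423.
Hence n ≥ 7.663423/(2·0.044²) = 1979.190.
The smallest integer n is 1980.

1980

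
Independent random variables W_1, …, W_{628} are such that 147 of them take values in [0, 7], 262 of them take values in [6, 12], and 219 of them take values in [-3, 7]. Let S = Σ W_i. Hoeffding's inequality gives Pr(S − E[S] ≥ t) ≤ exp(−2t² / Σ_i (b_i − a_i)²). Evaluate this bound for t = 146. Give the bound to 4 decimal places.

Σ(b_i − a_i)² = 147·7² + 262·6² + 219·10² = 38535.
Exponent = 2·146² / 38535 = 1.10632.
Bound = exp(−1.10632) = 0.33077.

0.3308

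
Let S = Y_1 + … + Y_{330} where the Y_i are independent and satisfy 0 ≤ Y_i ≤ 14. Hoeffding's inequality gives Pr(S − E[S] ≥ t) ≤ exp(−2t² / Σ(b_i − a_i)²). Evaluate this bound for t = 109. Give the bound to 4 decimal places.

Σ(b_i − a_i)² = 330·(14)² = 64680.
Exponent = 2·109²/64680 = 0.3674.
Bound = exp(−0.3674) = 0.69255.

0.6925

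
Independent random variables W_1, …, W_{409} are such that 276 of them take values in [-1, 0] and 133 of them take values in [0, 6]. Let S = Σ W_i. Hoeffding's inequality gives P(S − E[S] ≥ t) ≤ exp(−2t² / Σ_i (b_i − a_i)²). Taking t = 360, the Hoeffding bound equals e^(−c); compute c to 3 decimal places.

Σ(b_i − a_i)² = 276·1² + 133·6² = 5064.
c = 2t² / 5064 = 2·360² / 5064 = 51.1848.

51.185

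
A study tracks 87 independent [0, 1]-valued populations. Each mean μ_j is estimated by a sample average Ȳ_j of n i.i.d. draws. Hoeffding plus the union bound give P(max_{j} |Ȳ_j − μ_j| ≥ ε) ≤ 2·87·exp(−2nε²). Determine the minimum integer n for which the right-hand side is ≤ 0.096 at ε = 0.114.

Need 2·87·exp(−2nε²) ≤ 0.096, i.e. exp(−2nε²) ≤ 0.096/174.
So 2nε² ≥ ln(174/0.096) = 7.502462.
Hence n ≥ 7.502462/(2·0.114²) = 288.645.
The smallest integer n is 289.

289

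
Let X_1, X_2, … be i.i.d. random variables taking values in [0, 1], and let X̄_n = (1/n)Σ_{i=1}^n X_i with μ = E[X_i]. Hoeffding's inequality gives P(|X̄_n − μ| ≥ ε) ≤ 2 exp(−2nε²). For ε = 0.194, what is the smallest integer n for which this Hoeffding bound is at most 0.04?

52

Require 2·exp(−2nε²) ≤ 0.04, i.e. 2nε² ≥ ln(2/0.04) = 3.912023.
So n ≥ 3.912023 / (2·0.194²) = 51.972.
The smallest integer n is 52.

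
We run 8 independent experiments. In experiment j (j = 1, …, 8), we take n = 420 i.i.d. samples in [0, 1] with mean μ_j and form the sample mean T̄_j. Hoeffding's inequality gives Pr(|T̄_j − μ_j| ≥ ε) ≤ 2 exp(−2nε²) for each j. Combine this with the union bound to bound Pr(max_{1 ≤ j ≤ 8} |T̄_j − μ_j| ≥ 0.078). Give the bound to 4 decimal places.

Per-experiment Hoeffding bound: 2·exp(−2·420·0.078²) = 2·exp(−5.11056) = 0.012065.
Union bound over 8 events: 8·0.012065 = 0.09652.

0.0965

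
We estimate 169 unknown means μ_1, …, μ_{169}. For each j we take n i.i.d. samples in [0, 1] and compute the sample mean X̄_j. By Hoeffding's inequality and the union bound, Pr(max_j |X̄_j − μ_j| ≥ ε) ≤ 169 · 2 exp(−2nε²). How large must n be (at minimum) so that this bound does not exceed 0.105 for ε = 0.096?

Need 2·169·exp(−2nε²) ≤ 0.105, i.e. exp(−2nε²) ≤ 0.105/338.
So 2nε² ≥ ln(338/0.105) = 8.076841.
Hence n ≥ 8.076841/(2·0.096²) = 438.197.
The smallest integer n is 439.

439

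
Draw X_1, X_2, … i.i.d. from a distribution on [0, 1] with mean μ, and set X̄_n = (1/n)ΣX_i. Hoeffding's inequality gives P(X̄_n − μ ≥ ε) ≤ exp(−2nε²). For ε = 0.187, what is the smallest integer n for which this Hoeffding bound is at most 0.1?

Require exp(−2nε²) ≤ 0.1, i.e. 2nε² ≥ ln(1/0.1) = 2.302585.
So n ≥ 2.302585 / (2·0.187²) = 32.923.
The smallest integer n is 33.

33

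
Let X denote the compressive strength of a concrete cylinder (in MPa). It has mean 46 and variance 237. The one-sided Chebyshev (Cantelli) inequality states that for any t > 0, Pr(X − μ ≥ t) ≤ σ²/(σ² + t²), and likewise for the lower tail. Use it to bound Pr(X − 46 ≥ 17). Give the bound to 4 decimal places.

Here σ² = 237 and t = 17, so σ² + t² = 526.
Cantelli's bound: 237/526 = 0.4506.

0.4506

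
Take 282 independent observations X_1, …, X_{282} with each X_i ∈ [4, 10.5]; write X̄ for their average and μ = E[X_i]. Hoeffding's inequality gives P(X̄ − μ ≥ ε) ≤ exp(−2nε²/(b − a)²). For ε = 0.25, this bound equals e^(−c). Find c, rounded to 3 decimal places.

c = 2nε²/(b − a)² = 2·282·0.25² / 6.5² = 0.8343.

0.834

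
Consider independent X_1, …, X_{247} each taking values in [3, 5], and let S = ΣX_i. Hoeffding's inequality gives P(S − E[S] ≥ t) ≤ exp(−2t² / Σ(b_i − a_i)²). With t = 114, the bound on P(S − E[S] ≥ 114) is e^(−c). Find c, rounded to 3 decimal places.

26.308

Σ(b_i − a_i)² = 247·(2)² = 988.
c = 2t²/988 = 2·114²/988 = 26.3077.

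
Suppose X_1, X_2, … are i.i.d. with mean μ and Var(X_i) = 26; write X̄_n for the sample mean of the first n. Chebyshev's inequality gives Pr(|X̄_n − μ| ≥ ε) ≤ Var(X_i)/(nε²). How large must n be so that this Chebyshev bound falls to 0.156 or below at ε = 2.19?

Require 26/(n·2.19²) ≤ 0.156, i.e. n ≥ 26/(0.156·2.19²) = 34.750.
The smallest integer n is 35.

35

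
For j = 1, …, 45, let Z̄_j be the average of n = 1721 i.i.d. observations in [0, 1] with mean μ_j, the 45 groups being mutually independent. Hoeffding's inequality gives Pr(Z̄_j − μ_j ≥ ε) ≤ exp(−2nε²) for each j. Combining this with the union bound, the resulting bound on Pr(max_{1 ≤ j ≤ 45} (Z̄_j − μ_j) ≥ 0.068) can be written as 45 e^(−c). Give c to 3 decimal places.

Union bound over the 45 events: Pr(max_{1 ≤ j ≤ 45} (Z̄_j − μ_j) ≥ 0.068) ≤ 45·exp(−2nε²) = 45 exp(−2·1721·0.068²).
So c = 2·1721·0.068² = 15.9158.

15.916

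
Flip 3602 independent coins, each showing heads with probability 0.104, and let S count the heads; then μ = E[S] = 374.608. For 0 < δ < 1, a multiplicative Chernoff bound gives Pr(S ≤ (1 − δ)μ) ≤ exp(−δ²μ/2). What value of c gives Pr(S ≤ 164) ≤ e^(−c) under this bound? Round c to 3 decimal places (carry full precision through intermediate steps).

59.203

Write 164 = (1 − δ)μ, so δ = 1 − 164/374.608 = 0.562209…
Then the exponent is δ²μ/2 = (μ − 164)²/(2μ) = 59.202860.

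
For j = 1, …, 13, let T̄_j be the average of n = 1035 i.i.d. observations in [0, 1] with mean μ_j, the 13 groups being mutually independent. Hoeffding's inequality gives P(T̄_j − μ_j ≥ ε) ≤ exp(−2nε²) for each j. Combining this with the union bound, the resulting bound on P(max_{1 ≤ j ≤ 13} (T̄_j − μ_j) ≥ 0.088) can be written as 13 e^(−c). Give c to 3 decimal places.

Union bound over the 13 events: P(max_{1 ≤ j ≤ 13} (T̄_j − μ_j) ≥ 0.088) ≤ 13·exp(−2nε²) = 13 exp(−2·1035·0.088²).
So c = 2·1035·0.088² = 16.0301.

16.030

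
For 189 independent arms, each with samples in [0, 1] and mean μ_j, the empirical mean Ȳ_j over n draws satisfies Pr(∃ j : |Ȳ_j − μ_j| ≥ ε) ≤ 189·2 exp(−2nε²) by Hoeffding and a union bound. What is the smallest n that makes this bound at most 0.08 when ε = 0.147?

Need 2·189·exp(−2nε²) ≤ 0.08, i.e. exp(−2nε²) ≤ 0.08/378.
So 2nε² ≥ ln(378/0.08) = 8.460623.
Hence n ≥ 8.460623/(2·0.147²) = 195.766.
The smallest integer n is 196.

196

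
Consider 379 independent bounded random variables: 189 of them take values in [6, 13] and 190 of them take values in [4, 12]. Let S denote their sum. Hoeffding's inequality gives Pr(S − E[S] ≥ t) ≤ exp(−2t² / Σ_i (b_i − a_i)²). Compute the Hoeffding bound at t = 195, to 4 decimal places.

0.0287

Σ(b_i − a_i)² = 189·7² + 190·8² = 21421.
Exponent = 2·195² / 21421 = 3.55025.
Bound = exp(−3.55025) = 0.02872.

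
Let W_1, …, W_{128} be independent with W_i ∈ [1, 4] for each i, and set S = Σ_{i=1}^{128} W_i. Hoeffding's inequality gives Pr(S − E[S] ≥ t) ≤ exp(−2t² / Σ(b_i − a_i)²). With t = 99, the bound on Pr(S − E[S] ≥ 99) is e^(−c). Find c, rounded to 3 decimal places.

17.016

Σ(b_i − a_i)² = 128·(3)² = 1152.
c = 2t²/1152 = 2·99²/1152 = 17.0156.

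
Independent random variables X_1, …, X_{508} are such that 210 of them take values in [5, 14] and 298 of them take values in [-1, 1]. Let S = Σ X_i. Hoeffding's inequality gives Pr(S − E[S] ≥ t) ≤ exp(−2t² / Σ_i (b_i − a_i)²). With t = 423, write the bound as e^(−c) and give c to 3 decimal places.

Σ(b_i − a_i)² = 210·9² + 298·2² = 18202.
c = 2t² / 18202 = 2·423² / 18202 = 19.6604.

19.660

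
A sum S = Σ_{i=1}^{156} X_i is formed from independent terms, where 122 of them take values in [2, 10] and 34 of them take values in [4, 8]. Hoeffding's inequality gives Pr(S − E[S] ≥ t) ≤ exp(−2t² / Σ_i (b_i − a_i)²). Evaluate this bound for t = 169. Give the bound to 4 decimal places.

Σ(b_i − a_i)² = 122·8² + 34·4² = 8352.
Exponent = 2·169² / 8352 = 6.83932.
Bound = exp(−6.83932) = 0.00107.

0.0011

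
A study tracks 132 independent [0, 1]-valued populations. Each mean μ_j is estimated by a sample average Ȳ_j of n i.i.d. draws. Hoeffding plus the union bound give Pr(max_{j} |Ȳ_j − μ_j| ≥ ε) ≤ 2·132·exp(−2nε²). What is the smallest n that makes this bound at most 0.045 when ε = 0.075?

Need 2·132·exp(−2nε²) ≤ 0.045, i.e. exp(−2nε²) ≤ 0.045/264.
So 2nε² ≥ ln(264/0.045) = 8.677042.
Hence n ≥ 8.677042/(2·0.075²) = 771.293.
The smallest integer n is 772.

772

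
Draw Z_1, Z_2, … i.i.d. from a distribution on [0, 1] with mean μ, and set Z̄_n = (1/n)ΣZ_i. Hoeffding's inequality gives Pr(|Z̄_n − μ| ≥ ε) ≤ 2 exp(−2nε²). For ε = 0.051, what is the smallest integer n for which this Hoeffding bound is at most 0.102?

Require 2·exp(−2nε²) ≤ 0.102, i.e. 2nε² ≥ ln(2/0.102) = 2.975930.
So n ≥ 2.975930 / (2·0.051²) = 572.074.
The smallest integer n is 573.

573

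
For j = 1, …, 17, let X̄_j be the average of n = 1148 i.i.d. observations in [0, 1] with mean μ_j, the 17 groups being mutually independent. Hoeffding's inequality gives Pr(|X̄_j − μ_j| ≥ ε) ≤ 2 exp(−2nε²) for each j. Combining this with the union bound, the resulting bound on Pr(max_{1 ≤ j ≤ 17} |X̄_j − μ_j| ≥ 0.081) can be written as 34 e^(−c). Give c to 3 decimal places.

15.064

Union bound over the 17 events: Pr(max_{1 ≤ j ≤ 17} |X̄_j − μ_j| ≥ 0.081) ≤ 17·2·exp(−2nε²) = 34 exp(−2·1148·0.081²).
So c = 2·1148·0.081² = 15.0641.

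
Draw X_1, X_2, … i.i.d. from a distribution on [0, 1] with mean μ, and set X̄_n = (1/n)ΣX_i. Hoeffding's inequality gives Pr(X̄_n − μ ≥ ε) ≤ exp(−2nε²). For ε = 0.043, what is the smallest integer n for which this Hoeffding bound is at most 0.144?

Require exp(−2nε²) ≤ 0.144, i.e. 2nε² ≥ ln(1/0.144) = 1.937942.
So n ≥ 1.937942 / (2·0.043²) = 524.051.
The smallest integer n is 525.

525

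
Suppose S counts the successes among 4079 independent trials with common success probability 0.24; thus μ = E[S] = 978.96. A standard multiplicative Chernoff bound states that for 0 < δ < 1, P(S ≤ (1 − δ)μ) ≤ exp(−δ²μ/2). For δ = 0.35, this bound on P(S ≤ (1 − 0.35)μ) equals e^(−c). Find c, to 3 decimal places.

59.961

c = δ²μ/2 = 0.35²·978.96/2 = 59.9613.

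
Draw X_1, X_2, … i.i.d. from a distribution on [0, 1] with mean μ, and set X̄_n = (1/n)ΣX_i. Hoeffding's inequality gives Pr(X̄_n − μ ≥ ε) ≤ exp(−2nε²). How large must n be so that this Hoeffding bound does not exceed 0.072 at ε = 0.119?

93

Require exp(−2nε²) ≤ 0.072, i.e. 2nε² ≥ ln(1/0.072) = 2.631089.
So n ≥ 2.631089 / (2·0.119²) = 92.899.
The smallest integer n is 93.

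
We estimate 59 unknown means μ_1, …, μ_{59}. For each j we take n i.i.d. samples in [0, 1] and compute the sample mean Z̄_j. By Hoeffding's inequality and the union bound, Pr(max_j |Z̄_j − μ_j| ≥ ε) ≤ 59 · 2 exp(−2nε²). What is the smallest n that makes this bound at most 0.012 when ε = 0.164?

Need 2·59·exp(−2nε²) ≤ 0.012, i.e. exp(−2nε²) ≤ 0.012/118.
So 2nε² ≥ ln(118/0.012) = 9.193533.
Hence n ≥ 9.193533/(2·0.164²) = 170.909.
The smallest integer n is 171.

171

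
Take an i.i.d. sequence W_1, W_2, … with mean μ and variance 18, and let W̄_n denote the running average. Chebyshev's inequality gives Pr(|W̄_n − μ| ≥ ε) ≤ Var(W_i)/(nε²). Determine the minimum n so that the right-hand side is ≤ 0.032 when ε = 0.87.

Require 18/(n·0.87²) ≤ 0.032, i.e. n ≥ 18/(0.032·0.87²) = 743.163.
The smallest integer n is 744.

744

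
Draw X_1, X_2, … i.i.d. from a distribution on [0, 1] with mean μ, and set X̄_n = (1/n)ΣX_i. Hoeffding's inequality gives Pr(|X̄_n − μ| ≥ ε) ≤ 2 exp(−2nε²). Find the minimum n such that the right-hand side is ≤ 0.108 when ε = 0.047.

661

Require 2·exp(−2nε²) ≤ 0.108, i.e. 2nε² ≥ ln(2/0.108) = 2.918771.
So n ≥ 2.918771 / (2·0.047²) = 660.654.
The smallest integer n is 661.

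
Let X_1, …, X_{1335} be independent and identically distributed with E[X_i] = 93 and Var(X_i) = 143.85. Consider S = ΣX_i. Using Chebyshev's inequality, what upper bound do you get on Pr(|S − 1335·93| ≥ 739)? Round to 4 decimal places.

Var(S) = n·Var(X_i) = 1335·143.85 = 192039.75.
Chebyshev: Pr(|S − 1335·93| ≥ 739) ≤ Var(S)/739² = 192039.75/546121 = 0.3516.

0.3516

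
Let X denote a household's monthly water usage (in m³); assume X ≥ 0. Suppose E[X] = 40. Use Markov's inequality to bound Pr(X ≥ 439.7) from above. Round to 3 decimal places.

0.091

Markov's inequality: for a non-negative random variable, Pr(X ≥ a) ≤ E[X]/a.
Here E[X] = 40 and a = 439.7, so the bound is 40/439.7 = 0.0910.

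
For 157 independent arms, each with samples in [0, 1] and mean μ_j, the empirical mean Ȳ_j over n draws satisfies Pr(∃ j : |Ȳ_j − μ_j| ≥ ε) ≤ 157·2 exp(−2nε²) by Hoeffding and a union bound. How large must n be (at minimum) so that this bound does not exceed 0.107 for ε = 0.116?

Need 2·157·exp(−2nε²) ≤ 0.107, i.e. exp(−2nε²) ≤ 0.107/314.
So 2nε² ≥ ln(314/0.107) = 7.984319.
Hence n ≥ 7.984319/(2·0.116²) = 296.682.
The smallest integer n is 297.

297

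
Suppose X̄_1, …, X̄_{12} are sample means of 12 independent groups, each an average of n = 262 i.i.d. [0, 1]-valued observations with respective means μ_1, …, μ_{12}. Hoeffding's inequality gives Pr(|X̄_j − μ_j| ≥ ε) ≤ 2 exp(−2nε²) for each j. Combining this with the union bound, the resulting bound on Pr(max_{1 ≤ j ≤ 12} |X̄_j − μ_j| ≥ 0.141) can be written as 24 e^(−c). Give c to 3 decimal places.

Union bound over the 12 events: Pr(max_{1 ≤ j ≤ 12} |X̄_j − μ_j| ≥ 0.141) ≤ 12·2·exp(−2nε²) = 24 exp(−2·262·0.141²).
So c = 2·262·0.141² = 10.4176.

10.418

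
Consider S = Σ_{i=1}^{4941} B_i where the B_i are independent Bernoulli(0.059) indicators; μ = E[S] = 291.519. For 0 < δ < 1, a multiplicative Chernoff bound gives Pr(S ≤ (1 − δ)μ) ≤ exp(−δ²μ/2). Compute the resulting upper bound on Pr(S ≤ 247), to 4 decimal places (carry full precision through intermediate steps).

0.0334

Write 247 = (1 − δ)μ, so δ = 1 − 247/291.519 = 0.1527139…
Then the exponent is δ²μ/2 = (μ − 247)²/(2μ) = 3.399335.
Bound = exp(−3.399335) = 0.03340.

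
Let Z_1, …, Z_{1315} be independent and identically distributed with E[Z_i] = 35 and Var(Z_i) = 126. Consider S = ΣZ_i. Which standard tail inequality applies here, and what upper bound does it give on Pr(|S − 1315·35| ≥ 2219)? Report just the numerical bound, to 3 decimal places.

With mean and variance of each term known, Chebyshev's inequality bounds the deviation of the sum (or sample mean).
Var(S) = n·Var(Z_i) = 1315·126 = 165690.
Chebyshev: Pr(|S − 1315·35| ≥ 2219) ≤ Var(S)/2219² = 165690/4923961 = 0.0336.

0.034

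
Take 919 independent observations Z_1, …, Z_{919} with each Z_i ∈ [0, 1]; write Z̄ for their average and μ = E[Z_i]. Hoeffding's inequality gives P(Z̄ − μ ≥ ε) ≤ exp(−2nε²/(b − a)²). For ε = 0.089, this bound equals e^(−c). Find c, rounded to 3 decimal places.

14.559

c = 2nε²/(b − a)² = 2·919·0.089² / 1² = 14.5588.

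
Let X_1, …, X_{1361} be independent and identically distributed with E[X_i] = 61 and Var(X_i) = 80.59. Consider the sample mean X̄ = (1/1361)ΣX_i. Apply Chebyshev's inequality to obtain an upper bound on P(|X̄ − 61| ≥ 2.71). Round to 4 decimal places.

0.0081

Var(X̄) = Var(X_i)/n = 80.59/1361 = 0.059214.
Chebyshev: P(|X̄ − 61| ≥ 2.71) ≤ Var(X̄)/(2.71)² = 80.59/(1361·2.71²) = 0.0081.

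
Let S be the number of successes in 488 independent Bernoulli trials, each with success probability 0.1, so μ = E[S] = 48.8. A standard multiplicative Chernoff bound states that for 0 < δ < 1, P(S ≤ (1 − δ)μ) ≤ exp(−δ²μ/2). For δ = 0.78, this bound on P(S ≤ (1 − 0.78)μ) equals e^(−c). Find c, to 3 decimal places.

c = δ²μ/2 = 0.78²·48.8/2 = 14.8450.

14.845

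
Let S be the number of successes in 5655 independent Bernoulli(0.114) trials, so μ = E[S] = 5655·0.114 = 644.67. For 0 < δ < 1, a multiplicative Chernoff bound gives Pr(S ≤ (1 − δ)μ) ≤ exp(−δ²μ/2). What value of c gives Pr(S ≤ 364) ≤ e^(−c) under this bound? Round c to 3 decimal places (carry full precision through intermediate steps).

61.098

Write 364 = (1 − δ)μ, so δ = 1 − 364/644.67 = 0.43537…
Then the exponent is δ²μ/2 = (μ − 364)²/(2μ) = 61.097654.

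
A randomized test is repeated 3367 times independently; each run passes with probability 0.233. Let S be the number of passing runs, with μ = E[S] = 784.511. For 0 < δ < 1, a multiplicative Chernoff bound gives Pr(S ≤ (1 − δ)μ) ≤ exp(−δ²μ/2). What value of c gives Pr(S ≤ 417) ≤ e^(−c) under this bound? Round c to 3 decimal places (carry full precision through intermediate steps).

Write 417 = (1 − δ)μ, so δ = 1 − 417/784.511 = 0.4684587…
Then the exponent is δ²μ/2 = (μ − 417)²/(2μ) = 86.081862.

86.082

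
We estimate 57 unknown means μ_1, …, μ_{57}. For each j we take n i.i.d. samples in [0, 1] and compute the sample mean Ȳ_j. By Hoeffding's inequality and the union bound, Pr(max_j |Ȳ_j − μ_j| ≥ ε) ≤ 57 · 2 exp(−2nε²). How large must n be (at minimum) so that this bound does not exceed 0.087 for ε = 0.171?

Need 2·57·exp(−2nε²) ≤ 0.087, i.e. exp(−2nε²) ≤ 0.087/114.
So 2nε² ≥ ln(114/0.087) = 7.178046.
Hence n ≥ 7.178046/(2·0.171²) = 122.739.
The smallest integer n is 123.

123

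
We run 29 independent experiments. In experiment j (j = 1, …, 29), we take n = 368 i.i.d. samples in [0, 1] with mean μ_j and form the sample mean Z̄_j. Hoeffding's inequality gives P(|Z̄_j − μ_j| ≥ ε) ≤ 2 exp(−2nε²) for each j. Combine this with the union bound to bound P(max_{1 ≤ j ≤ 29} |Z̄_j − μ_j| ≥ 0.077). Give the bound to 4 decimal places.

Per-experiment Hoeffding bound: 2·exp(−2·368·0.077²) = 2·exp(−4.36374) = 0.025461.
Union bound over 29 events: 29·0.025461 = 0.73838.

0.7384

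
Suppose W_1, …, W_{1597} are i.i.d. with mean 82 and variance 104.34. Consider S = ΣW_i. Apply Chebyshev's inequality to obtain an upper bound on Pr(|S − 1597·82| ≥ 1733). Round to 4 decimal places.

0.0555

Var(S) = n·Var(W_i) = 1597·104.34 = 166630.98.
Chebyshev: Pr(|S − 1597·82| ≥ 1733) ≤ Var(S)/1733² = 166630.98/3003289 = 0.0555.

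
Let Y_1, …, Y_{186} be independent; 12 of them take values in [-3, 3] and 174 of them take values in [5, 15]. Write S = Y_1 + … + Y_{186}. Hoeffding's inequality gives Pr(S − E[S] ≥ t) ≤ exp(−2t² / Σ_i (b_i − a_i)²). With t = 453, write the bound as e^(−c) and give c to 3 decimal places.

23.016

Σ(b_i − a_i)² = 12·6² + 174·10² = 17832.
c = 2t² / 17832 = 2·453² / 17832 = 23.0158.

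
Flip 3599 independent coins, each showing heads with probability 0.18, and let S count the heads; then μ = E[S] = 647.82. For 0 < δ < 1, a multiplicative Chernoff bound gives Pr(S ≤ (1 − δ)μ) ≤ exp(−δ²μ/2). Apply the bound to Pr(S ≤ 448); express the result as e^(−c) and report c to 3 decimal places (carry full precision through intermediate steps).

30.817

Write 448 = (1 − δ)μ, so δ = 1 − 448/647.82 = 0.3084499…
Then the exponent is δ²μ/2 = (μ − 448)²/(2μ) = 30.817227.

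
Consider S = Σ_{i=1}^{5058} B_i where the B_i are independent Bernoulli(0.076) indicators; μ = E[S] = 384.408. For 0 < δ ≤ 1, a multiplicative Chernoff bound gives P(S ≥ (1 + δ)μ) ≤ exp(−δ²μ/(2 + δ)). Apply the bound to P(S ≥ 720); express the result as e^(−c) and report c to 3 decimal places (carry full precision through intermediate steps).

Write 720 = (1 + δ)μ, so δ = 720/384.408 − 1 = 0.8730099…
Then the exponent is δ²μ/(2 + δ) = (720 − μ)² / (μ·(2 + δ)) = 101.974986.

101.975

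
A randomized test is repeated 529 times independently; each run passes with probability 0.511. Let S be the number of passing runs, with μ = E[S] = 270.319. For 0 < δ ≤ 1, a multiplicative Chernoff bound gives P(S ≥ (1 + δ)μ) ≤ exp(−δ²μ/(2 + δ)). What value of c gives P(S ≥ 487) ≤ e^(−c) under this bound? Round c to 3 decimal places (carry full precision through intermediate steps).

61.996

Write 487 = (1 + δ)μ, so δ = 487/270.319 − 1 = 0.8015752…
Then the exponent is δ²μ/(2 + δ) = (487 − μ)² / (μ·(2 + δ)) = 61.995877.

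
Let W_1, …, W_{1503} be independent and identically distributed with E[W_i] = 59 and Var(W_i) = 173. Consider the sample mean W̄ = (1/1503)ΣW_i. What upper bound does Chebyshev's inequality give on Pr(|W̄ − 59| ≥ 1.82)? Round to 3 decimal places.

0.035

Var(W̄) = Var(W_i)/n = 173/1503 = 0.1151.
Chebyshev: Pr(|W̄ − 59| ≥ 1.82) ≤ Var(W̄)/(1.82)² = 173/(1503·1.82²) = 0.0347.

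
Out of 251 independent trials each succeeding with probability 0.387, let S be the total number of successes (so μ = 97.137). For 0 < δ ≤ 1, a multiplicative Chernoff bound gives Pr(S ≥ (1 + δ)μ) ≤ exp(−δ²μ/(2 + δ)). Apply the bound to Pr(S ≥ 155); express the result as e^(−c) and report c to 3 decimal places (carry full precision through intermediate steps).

13.279

Write 155 = (1 + δ)μ, so δ = 155/97.137 − 1 = 0.5956844…
Then the exponent is δ²μ/(2 + δ) = (155 − μ)² / (μ·(2 + δ)) = 13.278998.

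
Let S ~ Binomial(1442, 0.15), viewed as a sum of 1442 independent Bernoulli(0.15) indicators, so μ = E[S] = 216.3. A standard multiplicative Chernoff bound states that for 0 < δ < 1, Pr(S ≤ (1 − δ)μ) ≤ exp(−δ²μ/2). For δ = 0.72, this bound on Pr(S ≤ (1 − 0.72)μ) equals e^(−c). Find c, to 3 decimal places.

56.065

c = δ²μ/2 = 0.72²·216.3/2 = 56.0650.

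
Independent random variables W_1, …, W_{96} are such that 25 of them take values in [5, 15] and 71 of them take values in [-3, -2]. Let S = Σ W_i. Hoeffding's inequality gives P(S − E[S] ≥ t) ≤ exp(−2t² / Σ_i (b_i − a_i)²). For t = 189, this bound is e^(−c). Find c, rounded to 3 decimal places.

27.788

Σ(b_i − a_i)² = 25·10² + 71·1² = 2571.
c = 2t² / 2571 = 2·189² / 2571 = 27.7876.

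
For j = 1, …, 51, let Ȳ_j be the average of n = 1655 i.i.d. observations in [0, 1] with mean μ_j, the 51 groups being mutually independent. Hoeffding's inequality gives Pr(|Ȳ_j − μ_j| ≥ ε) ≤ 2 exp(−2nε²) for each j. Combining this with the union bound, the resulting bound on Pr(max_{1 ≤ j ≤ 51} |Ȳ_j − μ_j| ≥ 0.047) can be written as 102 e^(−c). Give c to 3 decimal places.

7.312

Union bound over the 51 events: Pr(max_{1 ≤ j ≤ 51} |Ȳ_j − μ_j| ≥ 0.047) ≤ 51·2·exp(−2nε²) = 102 exp(−2·1655·0.047²).
So c = 2·1655·0.047² = 7.3118.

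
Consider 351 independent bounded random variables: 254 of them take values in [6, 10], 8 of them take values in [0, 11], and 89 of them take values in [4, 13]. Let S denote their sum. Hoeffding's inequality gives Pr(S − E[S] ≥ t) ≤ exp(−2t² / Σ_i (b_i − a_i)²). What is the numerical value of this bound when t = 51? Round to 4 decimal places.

Σ(b_i − a_i)² = 254·4² + 8·11² + 89·9² = 12241.
Exponent = 2·51² / 12241 = 0.42497.
Bound = exp(−0.42497) = 0.65379.

0.6538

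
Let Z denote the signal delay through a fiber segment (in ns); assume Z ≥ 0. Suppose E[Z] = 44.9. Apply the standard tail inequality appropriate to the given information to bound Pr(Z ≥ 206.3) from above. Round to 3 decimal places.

Only the mean of a non-negative variable is known, so Markov's inequality is the applicable tail bound.
Markov's inequality: for a non-negative random variable, Pr(Z ≥ a) ≤ E[Z]/a.
Here E[Z] = 44.9 and a = 206.3, so the bound is 44.9/206.3 = 0.2176.

0.218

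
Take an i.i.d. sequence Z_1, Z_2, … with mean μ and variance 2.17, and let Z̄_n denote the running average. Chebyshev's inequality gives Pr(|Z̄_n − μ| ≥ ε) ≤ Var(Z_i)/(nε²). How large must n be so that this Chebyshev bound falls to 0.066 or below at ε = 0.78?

55

Require 2.17/(n·0.78²) ≤ 0.066, i.e. n ≥ 2.17/(0.066·0.78²) = 54.041.
The smallest integer n is 55.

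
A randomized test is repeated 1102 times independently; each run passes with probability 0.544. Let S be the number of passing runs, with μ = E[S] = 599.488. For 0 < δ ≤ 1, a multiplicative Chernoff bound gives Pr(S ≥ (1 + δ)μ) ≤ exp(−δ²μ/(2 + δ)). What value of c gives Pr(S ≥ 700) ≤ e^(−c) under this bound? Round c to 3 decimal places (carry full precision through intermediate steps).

7.774

Write 700 = (1 + δ)μ, so δ = 700/599.488 − 1 = 0.1676631…
Then the exponent is δ²μ/(2 + δ) = (700 − μ)² / (μ·(2 + δ)) = 7.774340.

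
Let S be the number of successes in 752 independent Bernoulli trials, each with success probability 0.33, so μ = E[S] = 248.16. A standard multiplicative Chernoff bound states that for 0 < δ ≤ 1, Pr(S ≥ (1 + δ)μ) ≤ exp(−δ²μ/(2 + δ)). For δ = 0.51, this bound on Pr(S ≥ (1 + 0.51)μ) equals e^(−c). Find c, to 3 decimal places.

25.716

c = δ²μ/(2 + δ) = 0.51²·248.16/(2 + 0.51) = 25.7157.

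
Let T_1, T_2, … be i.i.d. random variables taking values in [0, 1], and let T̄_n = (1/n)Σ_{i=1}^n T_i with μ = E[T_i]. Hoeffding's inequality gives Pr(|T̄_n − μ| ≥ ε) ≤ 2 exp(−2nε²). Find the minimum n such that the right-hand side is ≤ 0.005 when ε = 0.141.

Require 2·exp(−2nε²) ≤ 0.005, i.e. 2nε² ≥ ln(2/0.005) = 5.991465.
So n ≥ 5.991465 / (2·0.141²) = 150.683.
The smallest integer n is 151.

151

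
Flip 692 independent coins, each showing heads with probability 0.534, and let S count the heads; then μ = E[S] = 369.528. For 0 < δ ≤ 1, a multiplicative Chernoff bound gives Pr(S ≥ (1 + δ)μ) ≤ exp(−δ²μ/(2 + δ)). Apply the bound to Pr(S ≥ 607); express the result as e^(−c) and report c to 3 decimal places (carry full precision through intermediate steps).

Write 607 = (1 + δ)μ, so δ = 607/369.528 − 1 = 0.642636…
Then the exponent is δ²μ/(2 + δ) = (607 − μ)² / (μ·(2 + δ)) = 57.748422.

57.748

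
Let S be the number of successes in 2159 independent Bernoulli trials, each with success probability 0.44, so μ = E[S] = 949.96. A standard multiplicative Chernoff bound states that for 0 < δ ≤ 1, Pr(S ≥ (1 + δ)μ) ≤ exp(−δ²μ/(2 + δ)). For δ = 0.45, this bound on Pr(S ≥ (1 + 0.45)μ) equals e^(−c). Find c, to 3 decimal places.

c = δ²μ/(2 + δ) = 0.45²·949.96/(2 + 0.45) = 78.5171.

78.517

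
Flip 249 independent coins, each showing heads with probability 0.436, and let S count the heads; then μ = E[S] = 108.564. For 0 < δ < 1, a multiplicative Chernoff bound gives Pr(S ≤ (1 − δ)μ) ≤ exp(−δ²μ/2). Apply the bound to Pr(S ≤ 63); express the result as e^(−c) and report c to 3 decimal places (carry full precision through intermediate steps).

Write 63 = (1 − δ)μ, so δ = 1 − 63/108.564 = 0.4196971…
Then the exponent is δ²μ/2 = (μ − 63)²/(2μ) = 9.561540.

9.562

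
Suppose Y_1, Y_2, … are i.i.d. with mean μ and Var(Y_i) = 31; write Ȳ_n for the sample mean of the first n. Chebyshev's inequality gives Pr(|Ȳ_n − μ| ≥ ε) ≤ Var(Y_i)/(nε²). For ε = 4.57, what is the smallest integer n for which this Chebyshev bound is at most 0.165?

Require 31/(n·4.57²) ≤ 0.165, i.e. n ≥ 31/(0.165·4.57²) = 8.996.
The smallest integer n is 9.

9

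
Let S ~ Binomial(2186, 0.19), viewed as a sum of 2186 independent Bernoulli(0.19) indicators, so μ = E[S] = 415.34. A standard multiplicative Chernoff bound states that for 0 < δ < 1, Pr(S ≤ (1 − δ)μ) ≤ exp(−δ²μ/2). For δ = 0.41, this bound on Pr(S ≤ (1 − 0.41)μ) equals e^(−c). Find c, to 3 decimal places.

34.909

c = δ²μ/2 = 0.41²·415.34/2 = 34.9093.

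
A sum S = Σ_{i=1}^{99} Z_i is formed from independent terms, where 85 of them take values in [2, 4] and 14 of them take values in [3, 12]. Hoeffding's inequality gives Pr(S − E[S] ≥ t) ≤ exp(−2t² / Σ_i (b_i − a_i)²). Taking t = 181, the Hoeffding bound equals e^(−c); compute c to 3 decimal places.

44.452

Σ(b_i − a_i)² = 85·2² + 14·9² = 1474.
c = 2t² / 1474 = 2·181² / 1474 = 44.4518.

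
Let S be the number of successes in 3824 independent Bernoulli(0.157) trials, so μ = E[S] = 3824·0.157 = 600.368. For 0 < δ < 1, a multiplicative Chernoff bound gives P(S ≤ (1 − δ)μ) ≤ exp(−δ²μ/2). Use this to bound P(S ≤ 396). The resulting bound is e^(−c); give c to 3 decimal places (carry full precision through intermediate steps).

Write 396 = (1 − δ)μ, so δ = 1 − 396/600.368 = 0.3404046…
Then the exponent is δ²μ/2 = (μ − 396)²/(2μ) = 34.783899.

34.784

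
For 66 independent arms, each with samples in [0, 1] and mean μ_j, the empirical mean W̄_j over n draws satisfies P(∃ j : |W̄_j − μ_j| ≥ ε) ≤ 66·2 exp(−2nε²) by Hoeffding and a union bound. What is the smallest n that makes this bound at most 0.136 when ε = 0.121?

Need 2·66·exp(−2nε²) ≤ 0.136, i.e. exp(−2nε²) ≤ 0.136/132.
So 2nε² ≥ ln(132/0.136) = 6.877902.
Hence n ≥ 6.877902/(2·0.121²) = 234.885.
The smallest integer n is 235.

235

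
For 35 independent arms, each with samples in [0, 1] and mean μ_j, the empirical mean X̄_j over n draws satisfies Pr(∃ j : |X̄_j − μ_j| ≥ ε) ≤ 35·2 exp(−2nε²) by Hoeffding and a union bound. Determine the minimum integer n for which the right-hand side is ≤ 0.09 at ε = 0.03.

Need 2·35·exp(−2nε²) ≤ 0.09, i.e. exp(−2nε²) ≤ 0.09/70.
So 2nε² ≥ ln(70/0.09) = 6.656441.
Hence n ≥ 6.656441/(2·0.03²) = 3698.023.
The smallest integer n is 3699.

3699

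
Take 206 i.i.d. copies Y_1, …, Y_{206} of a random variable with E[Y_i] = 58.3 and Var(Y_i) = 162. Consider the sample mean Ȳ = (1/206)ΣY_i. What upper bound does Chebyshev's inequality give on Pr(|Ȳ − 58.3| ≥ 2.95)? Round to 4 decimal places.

0.0904

Var(Ȳ) = Var(Y_i)/n = 162/206 = 0.78641.
Chebyshev: Pr(|Ȳ − 58.3| ≥ 2.95) ≤ Var(Ȳ)/(2.95)² = 162/(206·2.95²) = 0.0904.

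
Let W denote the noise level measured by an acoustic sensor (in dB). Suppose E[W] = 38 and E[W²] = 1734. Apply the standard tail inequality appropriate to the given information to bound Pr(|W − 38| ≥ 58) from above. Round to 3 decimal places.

0.086

The first two moments determine the variance, so Chebyshev's inequality is the sharpest standard bound available.
Var(W) = E[W²] − (E[W])² = 1734 − 1444 = 290.
Chebyshev's inequality: Pr(|W − μ| ≥ t) ≤ Var(W)/t² = 290/3364 = 0.0862.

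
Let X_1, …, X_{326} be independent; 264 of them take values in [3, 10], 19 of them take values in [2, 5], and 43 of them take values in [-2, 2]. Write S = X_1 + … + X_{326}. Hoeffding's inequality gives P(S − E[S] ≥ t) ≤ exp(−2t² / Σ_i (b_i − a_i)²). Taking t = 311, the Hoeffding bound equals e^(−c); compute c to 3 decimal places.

Σ(b_i − a_i)² = 264·7² + 19·3² + 43·4² = 13795.
c = 2t² / 13795 = 2·311² / 13795 = 14.0226.

14.023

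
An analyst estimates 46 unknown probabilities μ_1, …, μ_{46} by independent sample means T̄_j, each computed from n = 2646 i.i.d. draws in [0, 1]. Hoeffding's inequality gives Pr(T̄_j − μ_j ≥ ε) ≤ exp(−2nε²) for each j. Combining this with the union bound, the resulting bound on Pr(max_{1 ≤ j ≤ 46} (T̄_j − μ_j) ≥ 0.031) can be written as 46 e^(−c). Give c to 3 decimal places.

5.086

Union bound over the 46 events: Pr(max_{1 ≤ j ≤ 46} (T̄_j − μ_j) ≥ 0.031) ≤ 46·exp(−2nε²) = 46 exp(−2·2646·0.031²).
So c = 2·2646·0.031² = 5.0856.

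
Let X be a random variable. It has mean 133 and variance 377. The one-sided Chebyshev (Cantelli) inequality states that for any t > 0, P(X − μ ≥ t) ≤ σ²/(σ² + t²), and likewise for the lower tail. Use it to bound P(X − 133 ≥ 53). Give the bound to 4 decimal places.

Here σ² = 377 and t = 53, so σ² + t² = 3186.
Cantelli's bound: 377/3186 = 0.1183.

0.1183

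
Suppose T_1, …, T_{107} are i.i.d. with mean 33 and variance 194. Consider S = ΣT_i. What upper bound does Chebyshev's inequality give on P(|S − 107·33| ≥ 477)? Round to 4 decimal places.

Var(S) = n·Var(T_i) = 107·194 = 20758.
Chebyshev: P(|S − 107·33| ≥ 477) ≤ Var(S)/477² = 20758/227529 = 0.0912.

0.0912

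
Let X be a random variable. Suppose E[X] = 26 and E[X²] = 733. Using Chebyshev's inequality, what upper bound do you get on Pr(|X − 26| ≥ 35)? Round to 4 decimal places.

0.0465

Var(X) = E[X²] − (E[X])² = 733 − 676 = 57.
Chebyshev's inequality: Pr(|X − μ| ≥ t) ≤ Var(X)/t² = 57/1225 = 0.0465.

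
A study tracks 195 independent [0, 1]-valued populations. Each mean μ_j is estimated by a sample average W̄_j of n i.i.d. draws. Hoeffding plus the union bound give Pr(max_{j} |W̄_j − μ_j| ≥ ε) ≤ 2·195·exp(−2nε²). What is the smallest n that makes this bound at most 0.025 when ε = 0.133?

273

Need 2·195·exp(−2nε²) ≤ 0.025, i.e. exp(−2nε²) ≤ 0.025/390.
So 2nε² ≥ ln(390/0.025) = 9.655026.
Hence n ≥ 9.655026/(2·0.133²) = 272.910.
The smallest integer n is 273.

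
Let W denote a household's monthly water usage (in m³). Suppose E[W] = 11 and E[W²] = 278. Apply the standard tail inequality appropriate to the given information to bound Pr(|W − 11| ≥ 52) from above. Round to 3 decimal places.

0.058

The first two moments determine the variance, so Chebyshev's inequality is the sharpest standard bound available.
Var(W) = E[W²] − (E[W])² = 278 − 121 = 157.
Chebyshev's inequality: Pr(|W − μ| ≥ t) ≤ Var(W)/t² = 157/2704 = 0.0581.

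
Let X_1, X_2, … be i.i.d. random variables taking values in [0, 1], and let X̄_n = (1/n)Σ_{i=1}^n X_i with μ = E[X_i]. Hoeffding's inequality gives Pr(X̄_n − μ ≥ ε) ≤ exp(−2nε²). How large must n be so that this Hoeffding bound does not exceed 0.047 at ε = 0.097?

163

Require exp(−2nε²) ≤ 0.047, i.e. 2nε² ≥ ln(1/0.047) = 3.057608.
So n ≥ 3.057608 / (2·0.097²) = 162.483.
The smallest integer n is 163.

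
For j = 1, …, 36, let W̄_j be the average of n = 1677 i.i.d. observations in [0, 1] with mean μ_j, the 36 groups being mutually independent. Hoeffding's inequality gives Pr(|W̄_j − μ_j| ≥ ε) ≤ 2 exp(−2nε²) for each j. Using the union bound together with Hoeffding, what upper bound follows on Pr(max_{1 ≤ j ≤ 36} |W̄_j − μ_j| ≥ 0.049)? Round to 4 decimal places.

Per-experiment Hoeffding bound: 2·exp(−2·1677·0.049²) = 2·exp(−8.05295) = 0.00063632.
Union bound over 36 events: 36·0.00063632 = 0.02291.

0.0229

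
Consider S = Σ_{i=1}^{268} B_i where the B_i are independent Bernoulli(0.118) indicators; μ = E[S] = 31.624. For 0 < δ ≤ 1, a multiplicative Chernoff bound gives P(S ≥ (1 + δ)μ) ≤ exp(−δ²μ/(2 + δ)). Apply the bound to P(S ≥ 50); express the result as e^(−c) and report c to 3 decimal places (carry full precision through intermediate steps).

Write 50 = (1 + δ)μ, so δ = 50/31.624 − 1 = 0.5810777…
Then the exponent is δ²μ/(2 + δ) = (50 − μ)² / (μ·(2 + δ)) = 4.136986.

4.137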